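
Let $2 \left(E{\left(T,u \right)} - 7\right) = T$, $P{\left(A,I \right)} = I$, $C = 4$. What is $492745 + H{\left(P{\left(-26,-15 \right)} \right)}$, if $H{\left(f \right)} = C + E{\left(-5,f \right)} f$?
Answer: $\frac{985363}{2} \approx 4.9268 \cdot 10^{5}$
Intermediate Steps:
$E{\left(T,u \right)} = 7 + \frac{T}{2}$
$H{\left(f \right)} = 4 + \frac{9 f}{2}$ ($H{\left(f \right)} = 4 + \left(7 + \frac{1}{2} \left(-5\right)\right) f = 4 + \left(7 - \frac{5}{2}\right) f = 4 + \frac{9 f}{2}$)
$492745 + H{\left(P{\left(-26,-15 \right)} \right)} = 492745 + \left(4 + \frac{9}{2} \left(-15\right)\right) = 492745 + \left(4 - \frac{135}{2}\right) = 492745 - \frac{127}{2} = \frac{985363}{2}$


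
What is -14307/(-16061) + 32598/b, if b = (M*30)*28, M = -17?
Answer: -53208753/38225180 ≈ -1.3920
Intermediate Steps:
b = -14280 (b = -17*30*28 = -510*28 = -14280)
-14307/(-16061) + 32598/b = -14307/(-16061) + 32598/(-14280) = -14307*(-1/16061) + 32598*(-1/14280) = 14307/16061 - 5433/2380 = -53208753/38225180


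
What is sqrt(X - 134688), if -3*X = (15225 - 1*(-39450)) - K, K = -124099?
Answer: I*sqrt(1748514)/3 ≈ 440.77*I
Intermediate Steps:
X = -178774/3 (X = -((15225 - 1*(-39450)) - 1*(-124099))/3 = -((15225 + 39450) + 124099)/3 = -(54675 + 124099)/3 = -1/3*178774 = -178774/3 ≈ -59591.)
sqrt(X - 134688) = sqrt(-178774/3 - 134688) = sqrt(-582838/3) = I*sqrt(1748514)/3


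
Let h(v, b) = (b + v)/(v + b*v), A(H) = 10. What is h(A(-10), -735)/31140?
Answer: 29/9142704 ≈ 3.1719e-6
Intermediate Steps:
h(v, b) = (b + v)/(v + b*v)
h(A(-10), -735)/31140 = ((-735 + 10)/(10*(1 - 735)))/31140 = ((⅒)*(-725)/(-734))*(1/31140) = ((⅒)*(-1/734)*(-725))*(1/31140) = (145/1468)*(1/31140) = 29/9142704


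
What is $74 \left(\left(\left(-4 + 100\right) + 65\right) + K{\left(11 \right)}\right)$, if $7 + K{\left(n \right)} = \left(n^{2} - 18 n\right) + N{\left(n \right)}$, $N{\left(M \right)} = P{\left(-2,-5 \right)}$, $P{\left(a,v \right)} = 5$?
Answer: $6068$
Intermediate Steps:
$N{\left(M \right)} = 5$
$K{\left(n \right)} = -2 + n^{2} - 18 n$ ($K{\left(n \right)} = -7 + \left(\left(n^{2} - 18 n\right) + 5\right) = -7 + \left(5 + n^{2} - 18 n\right) = -2 + n^{2} - 18 n$)
$74 \left(\left(\left(-4 + 100\right) + 65\right) + K{\left(11 \right)}\right) = 74 \left(\left(\left(-4 + 100\right) + 65\right) - \left(200 - 121\right)\right) = 74 \left(\left(96 + 65\right) - 79\right) = 74 \left(161 - 79\right) = 74 \cdot 82 = 6068$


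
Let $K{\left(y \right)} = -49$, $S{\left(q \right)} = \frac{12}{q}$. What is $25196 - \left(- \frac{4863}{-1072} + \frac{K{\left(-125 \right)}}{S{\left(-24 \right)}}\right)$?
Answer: $\frac{26900193}{1072} \approx 25093.0$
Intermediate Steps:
$25196 - \left(- \frac{4863}{-1072} + \frac{K{\left(-125 \right)}}{S{\left(-24 \right)}}\right) = 25196 - \left(- \frac{4863}{-1072} - \frac{49}{12 \frac{1}{-24}}\right) = 25196 - \left(\left(-4863\right) \left(- \frac{1}{1072}\right) - \frac{49}{12 \left(- \frac{1}{24}\right)}\right) = 25196 - \left(\frac{4863}{1072} - \frac{49}{- \frac{1}{2}}\right) = 25196 - \left(\frac{4863}{1072} - -98\right) = 25196 - \left(\frac{4863}{1072} + 98\right) = 25196 - \frac{109919}{1072} = \frac{26900193}{1072}$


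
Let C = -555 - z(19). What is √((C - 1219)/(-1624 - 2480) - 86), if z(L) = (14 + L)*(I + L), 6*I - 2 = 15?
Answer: I*√4439027/228 ≈ 9.2408*I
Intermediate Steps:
I = 17/6 (I = ⅓ + (⅙)*15 = ⅓ + 5/2 = 17/6 ≈ 2.8333)
z(L) = (14 + L)*(17/6 + L)
C = -2551/2 (C = -555 - (119/3 + 19² + (101/6)*19) = -555 - (119/3 + 361 + 1919/6) = -555 - 1*1441/2 = -555 - 1441/2 = -2551/2 ≈ -1275.5)
√((C - 1219)/(-1624 - 2480) - 86) = √((-2551/2 - 1219)/(-1624 - 2480) - 86) = √(-4989/2/(-4104) - 86) = √(-4989/2*(-1/4104) - 86) = √(1663/2736 - 86) = √(-233633/2736) = I*√4439027/228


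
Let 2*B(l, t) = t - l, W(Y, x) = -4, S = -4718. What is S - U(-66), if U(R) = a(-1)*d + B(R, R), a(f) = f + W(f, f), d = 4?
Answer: -4698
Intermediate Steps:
B(l, t) = t/2 - l/2 (B(l, t) = (t - l)/2 = t/2 - l/2)
a(f) = -4 + f (a(f) = f - 4 = -4 + f)
U(R) = -20 (U(R) = (-4 - 1)*4 + (R/2 - R/2) = -5*4 + 0 = -20 + 0 = -20)
S - U(-66) = -4718 - 1*(-20) = -4718 + 20 = -4698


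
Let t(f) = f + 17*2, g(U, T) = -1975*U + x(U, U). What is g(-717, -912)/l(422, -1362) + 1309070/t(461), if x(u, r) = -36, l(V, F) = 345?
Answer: 76837897/11385 ≈ 6749.0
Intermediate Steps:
g(U, T) = -36 - 1975*U (g(U, T) = -1975*U - 36 = -36 - 1975*U)
t(f) = 34 + f (t(f) = f + 34 = 34 + f)
g(-717, -912)/l(422, -1362) + 1309070/t(461) = (-36 - 1975*(-717))/345 + 1309070/(34 + 461) = (-36 + 1416075)*(1/345) + 1309070/495 = 1416039*(1/345) + 1309070*(1/495) = 472013/115 + 261814/99 = 76837897/11385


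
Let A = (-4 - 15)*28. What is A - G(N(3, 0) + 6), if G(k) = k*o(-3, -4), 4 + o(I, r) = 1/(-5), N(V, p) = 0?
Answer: -2534/5 ≈ -506.80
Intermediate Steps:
o(I, r) = -21/5 (o(I, r) = -4 + 1/(-5) = -4 - ⅕ = -21/5)
A = -532 (A = -19*28 = -532)
G(k) = -21*k/5 (G(k) = k*(-21/5) = -21*k/5)
A - G(N(3, 0) + 6) = -532 - (-21)*(0 + 6)/5 = -532 - (-21)*6/5 = -532 - 1*(-126/5) = -532 + 126/5 = -2534/5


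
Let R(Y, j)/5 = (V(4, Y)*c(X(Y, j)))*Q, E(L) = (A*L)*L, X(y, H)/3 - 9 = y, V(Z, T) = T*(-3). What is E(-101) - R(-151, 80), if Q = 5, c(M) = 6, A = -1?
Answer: -78151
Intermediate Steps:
V(Z, T) = -3*T
X(y, H) = 27 + 3*y
E(L) = -L² (E(L) = (-L)*L = -L²)
R(Y, j) = -450*Y (R(Y, j) = 5*((-3*Y*6)*5) = 5*(-18*Y*5) = 5*(-90*Y) = -450*Y)
E(-101) - R(-151, 80) = -1*(-101)² - (-450)*(-151) = -1*10201 - 1*67950 = -10201 - 67950 = -78151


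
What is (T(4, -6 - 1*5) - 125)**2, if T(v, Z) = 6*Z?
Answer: 36481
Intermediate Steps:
(T(4, -6 - 1*5) - 125)**2 = (6*(-6 - 1*5) - 125)**2 = (6*(-6 - 5) - 125)**2 = (6*(-11) - 125)**2 = (-66 - 125)**2 = (-191)**2 = 36481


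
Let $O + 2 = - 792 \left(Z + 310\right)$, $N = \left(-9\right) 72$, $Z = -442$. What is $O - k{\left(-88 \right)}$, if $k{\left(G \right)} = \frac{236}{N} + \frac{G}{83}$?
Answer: $\frac{1405690885}{13446} \approx 1.0454 \cdot 10^{5}$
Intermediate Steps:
$N = -648$
$O = 104542$ ($O = -2 - 792 \left(-442 + 310\right) = -2 - -104544 = -2 + 104544 = 104542$)
$k{\left(G \right)} = - \frac{59}{162} + \frac{G}{83}$ ($k{\left(G \right)} = \frac{236}{-648} + \frac{G}{83} = 236 \left(- \frac{1}{648}\right) + G \frac{1}{83} = - \frac{59}{162} + \frac{G}{83}$)
$O - k{\left(-88 \right)} = 104542 - \left(- \frac{59}{162} + \frac{1}{83} \left(-88\right)\right) = 104542 - \left(- \frac{59}{162} - \frac{88}{83}\right) = 104542 - - \frac{19153}{13446} = 104542 + \frac{19153}{13446} = \frac{1405690885}{13446}$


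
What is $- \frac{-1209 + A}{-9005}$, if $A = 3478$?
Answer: $\frac{2269}{9005} \approx 0.25197$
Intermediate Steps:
$- \frac{-1209 + A}{-9005} = - \frac{-1209 + 3478}{-9005} = - \frac{2269 \left(-1\right)}{9005} = \left(-1\right) \left(- \frac{2269}{9005}\right) = \frac{2269}{9005}$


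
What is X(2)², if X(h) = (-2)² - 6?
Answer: 4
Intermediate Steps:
X(h) = -2 (X(h) = 4 - 6 = -2)
X(2)² = (-2)² = 4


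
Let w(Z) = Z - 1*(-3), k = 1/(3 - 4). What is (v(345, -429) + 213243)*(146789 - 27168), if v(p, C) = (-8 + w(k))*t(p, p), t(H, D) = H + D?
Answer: 25013109963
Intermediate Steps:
k = -1 (k = 1/(-1) = -1)
w(Z) = 3 + Z (w(Z) = Z + 3 = 3 + Z)
t(H, D) = D + H
v(p, C) = -12*p (v(p, C) = (-8 + (3 - 1))*(p + p) = (-8 + 2)*(2*p) = -12*p)
(v(345, -429) + 213243)*(146789 - 27168) = (-12*345 + 213243)*(146789 - 27168) = (-4140 + 213243)*119621 = 209103*119621 = 25013109963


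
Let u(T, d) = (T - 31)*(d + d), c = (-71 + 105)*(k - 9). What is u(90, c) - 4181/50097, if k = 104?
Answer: 19093966399/50097 ≈ 3.8114e+5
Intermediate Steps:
c = 3230 (c = (-71 + 105)*(104 - 9) = 34*95 = 3230)
u(T, d) = 2*d*(-31 + T) (u(T, d) = (-31 + T)*(2*d) = 2*d*(-31 + T))
u(90, c) - 4181/50097 = 2*3230*(-31 + 90) - 4181/50097 = 2*3230*59 - 4181*1/50097 = 381140 - 4181/50097 = 19093966399/50097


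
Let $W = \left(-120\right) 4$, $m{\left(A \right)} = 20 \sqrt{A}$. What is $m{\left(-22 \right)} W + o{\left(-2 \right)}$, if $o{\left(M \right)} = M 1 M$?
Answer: $4 - 9600 i \sqrt{22} \approx 4.0 - 45028.0 i$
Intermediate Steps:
$o{\left(M \right)} = M^{2}$ ($o{\left(M \right)} = M M = M^{2}$)
$W = -480$
$m{\left(-22 \right)} W + o{\left(-2 \right)} = 20 \sqrt{-22} \left(-480\right) + \left(-2\right)^{2} = 20 i \sqrt{22} \left(-480\right) + 4 = - 9600 i \sqrt{22} + 4 = 4 - 9600 i \sqrt{22}$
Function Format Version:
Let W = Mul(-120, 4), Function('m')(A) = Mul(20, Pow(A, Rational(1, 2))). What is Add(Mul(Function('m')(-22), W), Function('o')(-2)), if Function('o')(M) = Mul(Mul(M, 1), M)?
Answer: Add(4, Mul(-9600, I, Pow(22, Rational(1, 2)))) ≈ Add(4.0000, Mul(-45028., I))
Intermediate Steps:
Function('o')(M) = Pow(M, 2) (Function('o')(M) = Mul(M, M) = Pow(M, 2))
W = -480
Add(Mul(Function('m')(-22), W), Function('o')(-2)) = Add(Mul(Mul(20, Pow(-22, Rational(1, 2))), -480), Pow(-2, 2)) = Add(Mul(Mul(20, Mul(I, Pow(22, Rational(1, 2)))), -480), 4) = Add(Mul(Mul(20, I, Pow(22, Rational(1, 2))), -480), 4) = Add(Mul(-9600, I, Pow(22, Rational(1, 2))), 4) = Add(4, Mul(-9600, I, Pow(22, Rational(1, 2))))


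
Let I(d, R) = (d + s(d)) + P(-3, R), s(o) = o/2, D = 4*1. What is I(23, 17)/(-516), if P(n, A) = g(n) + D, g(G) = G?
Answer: -71/1032 ≈ -0.068798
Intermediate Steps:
D = 4
s(o) = o/2 (s(o) = o*(½) = o/2)
P(n, A) = 4 + n (P(n, A) = n + 4 = 4 + n)
I(d, R) = 1 + 3*d/2 (I(d, R) = (d + d/2) + (4 - 3) = 3*d/2 + 1 = 1 + 3*d/2)
I(23, 17)/(-516) = (1 + (3/2)*23)/(-516) = (1 + 69/2)*(-1/516) = (71/2)*(-1/516) = -71/1032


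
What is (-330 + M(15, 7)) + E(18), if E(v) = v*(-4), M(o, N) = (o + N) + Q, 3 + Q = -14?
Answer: -397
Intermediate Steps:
Q = -17 (Q = -3 - 14 = -17)
M(o, N) = -17 + N + o (M(o, N) = (o + N) - 17 = (N + o) - 17 = -17 + N + o)
E(v) = -4*v
(-330 + M(15, 7)) + E(18) = (-330 + (-17 + 7 + 15)) - 4*18 = (-330 + 5) - 72 = -325 - 72 = -397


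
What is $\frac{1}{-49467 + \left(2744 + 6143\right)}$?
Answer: $- \frac{1}{40580} \approx -2.4643 \cdot 10^{-5}$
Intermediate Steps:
$\frac{1}{-49467 + \left(2744 + 6143\right)} = \frac{1}{-49467 + 8887} = \frac{1}{-40580} = - \frac{1}{40580}$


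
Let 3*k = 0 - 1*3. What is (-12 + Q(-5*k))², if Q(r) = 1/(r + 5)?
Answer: 14161/100 ≈ 141.61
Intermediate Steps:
k = -1 (k = (0 - 1*3)/3 = (0 - 3)/3 = (⅓)*(-3) = -1)
Q(r) = 1/(5 + r)
(-12 + Q(-5*k))² = (-12 + 1/(5 - 5*(-1)))² = (-12 + 1/(5 + 5))² = (-12 + 1/10)² = (-12 + ⅒)² = (-119/10)² = 14161/100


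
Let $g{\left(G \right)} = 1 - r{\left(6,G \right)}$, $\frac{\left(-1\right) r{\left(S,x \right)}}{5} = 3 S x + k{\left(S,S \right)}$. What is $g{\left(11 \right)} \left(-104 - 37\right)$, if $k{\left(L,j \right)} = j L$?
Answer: $-165111$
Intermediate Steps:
$k{\left(L,j \right)} = L j$
$r{\left(S,x \right)} = - 5 S^{2} - 15 S x$ ($r{\left(S,x \right)} = - 5 \left(3 S x + S S\right) = - 5 \left(3 S x + S^{2}\right) = - 5 \left(S^{2} + 3 S x\right) = - 5 S^{2} - 15 S x$)
$g{\left(G \right)} = 181 + 90 G$ ($g{\left(G \right)} = 1 - 5 \cdot 6 \left(\left(-1\right) 6 - 3 G\right) = 1 - 5 \cdot 6 \left(-6 - 3 G\right) = 1 - \left(-180 - 90 G\right) = 1 + \left(180 + 90 G\right) = 181 + 90 G$)
$g{\left(11 \right)} \left(-104 - 37\right) = \left(181 + 90 \cdot 11\right) \left(-104 - 37\right) = \left(181 + 990\right) \left(-141\right) = 1171 \left(-141\right) = -165111$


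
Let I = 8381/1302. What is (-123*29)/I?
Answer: -160146/289 ≈ -554.14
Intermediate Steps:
I = 8381/1302 (I = 8381*(1/1302) = 8381/1302 ≈ 6.4370)
(-123*29)/I = (-123*29)/(8381/1302) = -3567*1302/8381 = -160146/289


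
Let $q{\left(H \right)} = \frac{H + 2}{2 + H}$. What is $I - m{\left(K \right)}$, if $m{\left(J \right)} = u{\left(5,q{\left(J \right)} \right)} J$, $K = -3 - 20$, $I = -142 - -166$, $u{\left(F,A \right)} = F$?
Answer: $139$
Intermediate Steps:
$q{\left(H \right)} = 1$ ($q{\left(H \right)} = \frac{2 + H}{2 + H} = 1$)
$I = 24$ ($I = -142 + 166 = 24$)
$K = -23$ ($K = -3 - 20 = -23$)
$m{\left(J \right)} = 5 J$
$I - m{\left(K \right)} = 24 - 5 \left(-23\right) = 24 - -115 = 24 + 115 = 139$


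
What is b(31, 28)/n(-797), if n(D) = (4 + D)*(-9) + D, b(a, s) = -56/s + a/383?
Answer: -147/485644 ≈ -0.00030269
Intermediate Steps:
b(a, s) = -56/s + a/383 (b(a, s) = -56/s + a*(1/383) = -56/s + a/383)
n(D) = -36 - 8*D (n(D) = (-36 - 9*D) + D = -36 - 8*D)
b(31, 28)/n(-797) = (-56/28 + (1/383)*31)/(-36 - 8*(-797)) = (-56*1/28 + 31/383)/(-36 + 6376) = (-2 + 31/383)/6340 = -735/383*1/6340 = -147/485644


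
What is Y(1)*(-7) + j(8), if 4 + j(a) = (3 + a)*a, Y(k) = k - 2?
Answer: 91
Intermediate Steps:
Y(k) = -2 + k
j(a) = -4 + a*(3 + a) (j(a) = -4 + (3 + a)*a = -4 + a*(3 + a))
Y(1)*(-7) + j(8) = (-2 + 1)*(-7) + (-4 + 8² + 3*8) = -1*(-7) + (-4 + 64 + 24) = 7 + 84 = 91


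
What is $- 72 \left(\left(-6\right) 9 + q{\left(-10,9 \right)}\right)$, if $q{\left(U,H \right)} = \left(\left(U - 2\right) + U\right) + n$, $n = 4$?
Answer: $5184$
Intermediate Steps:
$q{\left(U,H \right)} = 2 + 2 U$ ($q{\left(U,H \right)} = \left(\left(U - 2\right) + U\right) + 4 = \left(\left(-2 + U\right) + U\right) + 4 = \left(-2 + 2 U\right) + 4 = 2 + 2 U$)
$- 72 \left(\left(-6\right) 9 + q{\left(-10,9 \right)}\right) = - 72 \left(\left(-6\right) 9 + \left(2 + 2 \left(-10\right)\right)\right) = - 72 \left(-54 + \left(2 - 20\right)\right) = - 72 \left(-54 - 18\right) = \left(-72\right) \left(-72\right) = 5184$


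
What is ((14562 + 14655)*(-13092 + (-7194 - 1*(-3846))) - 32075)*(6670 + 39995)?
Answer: -22415978634075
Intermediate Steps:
((14562 + 14655)*(-13092 + (-7194 - 1*(-3846))) - 32075)*(6670 + 39995) = (29217*(-13092 + (-7194 + 3846)) - 32075)*46665 = (29217*(-13092 - 3348) - 32075)*46665 = (29217*(-16440) - 32075)*46665 = (-480327480 - 32075)*46665 = -480359555*46665 = -22415978634075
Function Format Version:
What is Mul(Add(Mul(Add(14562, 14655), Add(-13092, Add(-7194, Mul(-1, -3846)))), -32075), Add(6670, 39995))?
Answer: -22415978634075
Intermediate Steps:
Mul(Add(Mul(Add(14562, 14655), Add(-13092, Add(-7194, Mul(-1, -3846)))), -32075), Add(6670, 39995)) = Mul(Add(Mul(29217, Add(-13092, Add(-7194, 3846))), -32075), 46665) = Mul(Add(Mul(29217, Add(-13092, -3348)), -32075), 46665) = Mul(Add(Mul(29217, -16440), -32075), 46665) = Mul(Add(-480327480, -32075), 46665) = Mul(-480359555, 46665) = -22415978634075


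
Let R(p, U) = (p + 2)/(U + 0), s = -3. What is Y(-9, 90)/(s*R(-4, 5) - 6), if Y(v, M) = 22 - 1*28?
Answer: 5/4 ≈ 1.2500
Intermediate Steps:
Y(v, M) = -6 (Y(v, M) = 22 - 28 = -6)
R(p, U) = (2 + p)/U
Y(-9, 90)/(s*R(-4, 5) - 6) = -6/(-3*(2 - 4)/5 - 6) = -6/(-3*(-2)/5 - 6) = -6/(-3*(-⅖) - 6) = -6/(6/5 - 6) = -6/(-24/5) = -6*(-5/24) = 5/4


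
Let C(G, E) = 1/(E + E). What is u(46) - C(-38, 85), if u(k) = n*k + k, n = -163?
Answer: -1266841/170 ≈ -7452.0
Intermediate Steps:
u(k) = -162*k (u(k) = -163*k + k = -162*k)
C(G, E) = 1/(2*E)
u(46) - C(-38, 85) = -162*46 - 1/(2*85) = -7452 - 1/(2*85) = -7452 - 1*1/170 = -7452 - 1/170 = -1266841/170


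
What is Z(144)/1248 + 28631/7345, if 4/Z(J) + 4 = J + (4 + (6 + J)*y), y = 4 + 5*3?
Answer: 2057309701/527782320 ≈ 3.8980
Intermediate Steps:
y = 19 (y = 4 + 15 = 19)
Z(J) = 4/(114 + 20*J) (Z(J) = 4/(-4 + (J + (4 + (6 + J)*19))) = 4/(-4 + (J + (4 + (114 + 19*J)))) = 4/(-4 + (J + (118 + 19*J))) = 4/(-4 + (118 + 20*J)) = 4/(114 + 20*J))
Z(144)/1248 + 28631/7345 = (2/(57 + 10*144))/1248 + 28631/7345 = (2/(57 + 1440))*(1/1248) + 28631*(1/7345) = (2/1497)*(1/1248) + 28631/7345 = 1/934128 + 28631/7345 = 2057309701/527782320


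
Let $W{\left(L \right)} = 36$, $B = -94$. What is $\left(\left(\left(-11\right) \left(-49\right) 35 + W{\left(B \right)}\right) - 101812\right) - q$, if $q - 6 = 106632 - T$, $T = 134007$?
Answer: $-55542$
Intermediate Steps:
$q = -27369$ ($q = 6 + \left(106632 - 134007\right) = 6 - 27375 = -27369$)
$\left(\left(\left(-11\right) \left(-49\right) 35 + W{\left(B \right)}\right) - 101812\right) - q = \left(\left(\left(-11\right) \left(-49\right) 35 + 36\right) - 101812\right) - -27369 = \left(\left(539 \cdot 35 + 36\right) - 101812\right) + 27369 = \left(\left(18865 + 36\right) - 101812\right) + 27369 = \left(18901 - 101812\right) + 27369 = -82911 + 27369 = -55542$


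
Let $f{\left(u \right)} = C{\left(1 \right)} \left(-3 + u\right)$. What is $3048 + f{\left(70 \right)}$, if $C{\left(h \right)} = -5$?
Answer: $2713$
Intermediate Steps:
$f{\left(u \right)} = 15 - 5 u$ ($f{\left(u \right)} = - 5 \left(-3 + u\right) = 15 - 5 u$)
$3048 + f{\left(70 \right)} = 3048 + \left(15 - 350\right) = 3048 - 335 = 2713$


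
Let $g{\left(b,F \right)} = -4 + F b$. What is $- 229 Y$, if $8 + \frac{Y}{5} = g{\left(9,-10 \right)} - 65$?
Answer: $191215$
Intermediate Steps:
$Y = -835$ ($Y = -40 + 5 \left(\left(-4 - 90\right) - 65\right) = -40 + 5 \left(-94 - 65\right) = -40 + 5 \left(-159\right) = -40 - 795 = -835$)
$- 229 Y = \left(-229\right) \left(-835\right) = 191215$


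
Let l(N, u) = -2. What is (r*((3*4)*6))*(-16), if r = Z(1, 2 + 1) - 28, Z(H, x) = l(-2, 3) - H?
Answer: 35712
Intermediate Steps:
Z(H, x) = -2 - H
r = -31 (r = (-2 - 1*1) - 28 = (-2 - 1) - 28 = -3 - 28 = -31)
(r*((3*4)*6))*(-16) = -31*3*4*6*(-16) = -372*6*(-16) = -31*72*(-16) = -2232*(-16) = 35712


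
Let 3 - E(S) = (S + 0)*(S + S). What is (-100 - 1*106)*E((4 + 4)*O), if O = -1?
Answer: 25750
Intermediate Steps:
E(S) = 3 - 2*S² (E(S) = 3 - (S + 0)*(S + S) = 3 - S*2*S = 3 - 2*S²)
(-100 - 1*106)*E((4 + 4)*O) = (-100 - 1*106)*(3 - 2*(4 + 4)²) = (-100 - 106)*(3 - 2*(8*(-1))²) = -206*(3 - 2*(-8)²) = -206*(3 - 2*64) = -206*(3 - 128) = -206*(-125) = 25750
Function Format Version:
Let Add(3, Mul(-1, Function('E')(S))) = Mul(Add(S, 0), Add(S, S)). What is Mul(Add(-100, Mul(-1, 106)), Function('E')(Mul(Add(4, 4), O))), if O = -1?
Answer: 25750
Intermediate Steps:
Function('E')(S) = Add(3, Mul(-2, Pow(S, 2))) (Function('E')(S) = Add(3, Mul(-1, Mul(Add(S, 0), Add(S, S)))) = Add(3, Mul(-1, Mul(S, Mul(2, S)))) = Add(3, Mul(-1, Mul(2, Pow(S, 2)))) = Add(3, Mul(-2, Pow(S, 2))))
Mul(Add(-100, Mul(-1, 106)), Function('E')(Mul(Add(4, 4), O))) = Mul(Add(-100, Mul(-1, 106)), Add(3, Mul(-2, Pow(Mul(Add(4, 4), -1), 2)))) = Mul(Add(-100, -106), Add(3, Mul(-2, Pow(Mul(8, -1), 2)))) = Mul(-206, Add(3, Mul(-2, Pow(-8, 2)))) = Mul(-206, Add(3, Mul(-2, 64))) = Mul(-206, Add(3, -128)) = Mul(-206, -125) = 25750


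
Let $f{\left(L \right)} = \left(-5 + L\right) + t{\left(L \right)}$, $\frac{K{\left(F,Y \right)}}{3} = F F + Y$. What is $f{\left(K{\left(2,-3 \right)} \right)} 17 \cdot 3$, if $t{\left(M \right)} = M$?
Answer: $51$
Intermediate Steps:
$K{\left(F,Y \right)} = 3 Y + 3 F^{2}$ ($K{\left(F,Y \right)} = 3 \left(F F + Y\right) = 3 \left(F^{2} + Y\right) = 3 \left(Y + F^{2}\right) = 3 Y + 3 F^{2}$)
$f{\left(L \right)} = -5 + 2 L$ ($f{\left(L \right)} = \left(-5 + L\right) + L = -5 + 2 L$)
$f{\left(K{\left(2,-3 \right)} \right)} 17 \cdot 3 = \left(-5 + 2 \left(3 \left(-3\right) + 3 \cdot 2^{2}\right)\right) 17 \cdot 3 = \left(-5 + 2 \left(-9 + 3 \cdot 4\right)\right) 51 = \left(-5 + 2 \left(-9 + 12\right)\right) 51 = \left(-5 + 2 \cdot 3\right) 51 = \left(-5 + 6\right) 51 = 1 \cdot 51 = 51$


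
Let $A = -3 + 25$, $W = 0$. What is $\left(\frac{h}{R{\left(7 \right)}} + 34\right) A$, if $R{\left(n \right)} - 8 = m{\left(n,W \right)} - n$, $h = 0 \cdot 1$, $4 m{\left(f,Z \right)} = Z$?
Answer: $748$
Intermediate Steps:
$m{\left(f,Z \right)} = \frac{Z}{4}$
$h = 0$
$R{\left(n \right)} = 8 - n$ ($R{\left(n \right)} = 8 + \left(\frac{1}{4} \cdot 0 - n\right) = 8 + \left(0 - n\right) = 8 - n$)
$A = 22$
$\left(\frac{h}{R{\left(7 \right)}} + 34\right) A = \left(\frac{0}{8 - 7} + 34\right) 22 = \left(\frac{0}{1} + 34\right) 22 = \left(0 \cdot 1 + 34\right) 22 = \left(0 + 34\right) 22 = 34 \cdot 22 = 748$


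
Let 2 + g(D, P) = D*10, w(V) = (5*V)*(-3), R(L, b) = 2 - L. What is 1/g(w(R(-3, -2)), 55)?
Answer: -1/752 ≈ -0.0013298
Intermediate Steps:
w(V) = -15*V
g(D, P) = -2 + 10*D (g(D, P) = -2 + D*10 = -2 + 10*D)
1/g(w(R(-3, -2)), 55) = 1/(-2 + 10*(-15*(2 - 1*(-3)))) = 1/(-2 + 10*(-15*(2 + 3))) = 1/(-2 + 10*(-15*5)) = 1/(-2 + 10*(-75)) = 1/(-2 - 750) = 1/(-752) = -1/752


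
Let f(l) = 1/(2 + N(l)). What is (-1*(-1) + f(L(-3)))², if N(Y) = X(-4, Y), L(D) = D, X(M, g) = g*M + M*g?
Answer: 729/676 ≈ 1.0784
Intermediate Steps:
X(M, g) = 2*M*g (X(M, g) = M*g + M*g = 2*M*g)
N(Y) = -8*Y (N(Y) = 2*(-4)*Y = -8*Y)
f(l) = 1/(2 - 8*l)
(-1*(-1) + f(L(-3)))² = (-1*(-1) - 1/(-2 + 8*(-3)))² = (1 - 1/(-2 - 24))² = (1 - 1/(-26))² = (1 - 1*(-1/26))² = (1 + 1/26)² = (27/26)² = 729/676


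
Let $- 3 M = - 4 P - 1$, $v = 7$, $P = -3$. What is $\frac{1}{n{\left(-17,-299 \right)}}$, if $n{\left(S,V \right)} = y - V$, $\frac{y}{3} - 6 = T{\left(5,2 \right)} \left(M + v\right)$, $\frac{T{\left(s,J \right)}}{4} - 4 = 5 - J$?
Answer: $\frac{1}{597} \approx 0.001675$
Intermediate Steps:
$T{\left(s,J \right)} = 36 - 4 J$ ($T{\left(s,J \right)} = 16 + 4 \left(5 - J\right) = 16 - \left(-20 + 4 J\right) = 36 - 4 J$)
$M = - \frac{11}{3}$ ($M = - \frac{\left(-4\right) \left(-3\right) - 1}{3} = - \frac{12 - 1}{3} = \left(- \frac{1}{3}\right) 11 = - \frac{11}{3} \approx -3.6667$)
$y = 298$ ($y = 18 + 3 \left(36 - 8\right) \left(- \frac{11}{3} + 7\right) = 18 + 3 \left(36 - 8\right) \frac{10}{3} = 18 + 3 \cdot 28 \cdot \frac{10}{3} = 18 + 3 \cdot \frac{280}{3} = 18 + 280 = 298$)
$n{\left(S,V \right)} = 298 - V$
$\frac{1}{n{\left(-17,-299 \right)}} = \frac{1}{298 - -299} = \frac{1}{298 + 299} = \frac{1}{597}$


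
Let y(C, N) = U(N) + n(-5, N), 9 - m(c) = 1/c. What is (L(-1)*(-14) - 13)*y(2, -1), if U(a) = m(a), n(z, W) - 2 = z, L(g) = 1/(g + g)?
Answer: -42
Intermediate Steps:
L(g) = 1/(2*g)
n(z, W) = 2 + z
m(c) = 9 - 1/c
U(a) = 9 - 1/a
y(C, N) = 6 - 1/N (y(C, N) = (9 - 1/N) + (2 - 5) = (9 - 1/N) - 3 = 6 - 1/N)
(L(-1)*(-14) - 13)*y(2, -1) = (((½)/(-1))*(-14) - 13)*(6 - 1/(-1)) = (((½)*(-1))*(-14) - 13)*(6 - 1*(-1)) = (-½*(-14) - 13)*(6 + 1) = (7 - 13)*7 = -6*7 = -42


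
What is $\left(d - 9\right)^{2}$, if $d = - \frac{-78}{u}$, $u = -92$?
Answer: $\frac{205209}{2116} \approx 96.98$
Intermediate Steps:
$d = - \frac{39}{46}$ ($d = - \frac{-78}{-92} = - \frac{\left(-78\right) \left(-1\right)}{92} = \left(-1\right) \frac{39}{46} = - \frac{39}{46} \approx -0.84783$)
$\left(d - 9\right)^{2} = \left(- \frac{39}{46} - 9\right)^{2} = \left(- \frac{453}{46}\right)^{2} = \frac{205209}{2116}$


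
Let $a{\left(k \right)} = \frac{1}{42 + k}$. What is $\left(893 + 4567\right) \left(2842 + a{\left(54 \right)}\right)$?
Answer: $\frac{124139015}{8} \approx 1.5517 \cdot 10^{7}$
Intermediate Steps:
$\left(893 + 4567\right) \left(2842 + a{\left(54 \right)}\right) = \left(893 + 4567\right) \left(2842 + \frac{1}{42 + 54}\right) = 5460 \left(2842 + \frac{1}{96}\right) = 5460 \cdot \frac{272833}{96} = \frac{124139015}{8}$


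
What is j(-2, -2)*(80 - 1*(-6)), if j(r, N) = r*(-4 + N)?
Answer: 1032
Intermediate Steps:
j(-2, -2)*(80 - 1*(-6)) = (-2*(-4 - 2))*(80 - 1*(-6)) = (-2*(-6))*(80 + 6) = 12*86 = 1032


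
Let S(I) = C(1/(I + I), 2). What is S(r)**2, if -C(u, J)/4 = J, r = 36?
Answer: 64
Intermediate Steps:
C(u, J) = -4*J
S(I) = -8 (S(I) = -4*2 = -8)
S(r)**2 = (-8)**2 = 64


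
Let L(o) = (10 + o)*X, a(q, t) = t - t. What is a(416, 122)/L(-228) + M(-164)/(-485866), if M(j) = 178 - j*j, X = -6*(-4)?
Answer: 13359/242933 ≈ 0.054990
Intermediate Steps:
X = 24
a(q, t) = 0
L(o) = 240 + 24*o (L(o) = (10 + o)*24 = 240 + 24*o)
M(j) = 178 - j**2
a(416, 122)/L(-228) + M(-164)/(-485866) = 0/(240 + 24*(-228)) + (178 - 1*(-164)**2)/(-485866) = 0/(240 - 5472) + (178 - 1*26896)*(-1/485866) = 0/(-5232) + (178 - 26896)*(-1/485866) = 0*(-1/5232) - 26718*(-1/485866) = 0 + 13359/242933 = 13359/242933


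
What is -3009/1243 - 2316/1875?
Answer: -2840221/776875 ≈ -3.6560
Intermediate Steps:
-3009/1243 - 2316/1875 = -3009*1/1243 - 2316*1/1875 = -3009/1243 - 772/625 = -2840221/776875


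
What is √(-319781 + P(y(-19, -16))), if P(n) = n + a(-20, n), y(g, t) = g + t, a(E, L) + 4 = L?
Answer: I*√319855 ≈ 565.56*I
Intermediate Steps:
a(E, L) = -4 + L
P(n) = -4 + 2*n (P(n) = n + (-4 + n) = -4 + 2*n)
√(-319781 + P(y(-19, -16))) = √(-319781 + (-4 + 2*(-19 - 16))) = √(-319781 + (-4 + 2*(-35))) = √(-319781 + (-4 - 70)) = √(-319781 - 74) = √(-319855) = I*√319855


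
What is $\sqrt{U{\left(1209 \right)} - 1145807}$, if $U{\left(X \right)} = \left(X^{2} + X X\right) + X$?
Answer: $2 \sqrt{444691} \approx 1333.7$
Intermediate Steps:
$U{\left(X \right)} = X + 2 X^{2}$ ($U{\left(X \right)} = \left(X^{2} + X^{2}\right) + X = 2 X^{2} + X = X + 2 X^{2}$)
$\sqrt{U{\left(1209 \right)} - 1145807} = \sqrt{1209 \left(1 + 2 \cdot 1209\right) - 1145807} = \sqrt{1209 \left(1 + 2418\right) - 1145807} = \sqrt{1209 \cdot 2419 - 1145807} = \sqrt{2924571 - 1145807} = \sqrt{1778764} = 2 \sqrt{444691}$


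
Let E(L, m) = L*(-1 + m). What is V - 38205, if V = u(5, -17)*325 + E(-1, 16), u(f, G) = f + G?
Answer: -42120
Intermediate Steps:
u(f, G) = G + f
V = -3915 (V = (-17 + 5)*325 - (-1 + 16) = -12*325 - 1*15 = -3900 - 15 = -3915)
V - 38205 = -3915 - 38205 = -42120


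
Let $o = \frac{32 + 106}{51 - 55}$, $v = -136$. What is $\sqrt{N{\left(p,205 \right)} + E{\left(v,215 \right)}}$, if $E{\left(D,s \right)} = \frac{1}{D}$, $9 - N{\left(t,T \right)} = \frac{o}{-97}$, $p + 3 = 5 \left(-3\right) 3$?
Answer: $\frac{\sqrt{375770822}}{6596} \approx 2.9389$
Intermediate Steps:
$p = -48$ ($p = -3 + 5 \left(-3\right) 3 = -3 - 45 = -48$)
$o = - \frac{69}{2}$ ($o = \frac{138}{-4} = 138 \left(- \frac{1}{4}\right) = - \frac{69}{2} \approx -34.5$)
$N{\left(t,T \right)} = \frac{1677}{194}$ ($N{\left(t,T \right)} = 9 - - \frac{69}{2 \left(-97\right)} = 9 - \left(- \frac{69}{2}\right) \left(- \frac{1}{97}\right) = 9 - \frac{69}{194} = \frac{1677}{194}$)
$\sqrt{N{\left(p,205 \right)} + E{\left(v,215 \right)}} = \sqrt{\frac{1677}{194} + \frac{1}{-136}} = \sqrt{\frac{1677}{194} - \frac{1}{136}} = \sqrt{\frac{113939}{13192}} = \frac{\sqrt{375770822}}{6596}$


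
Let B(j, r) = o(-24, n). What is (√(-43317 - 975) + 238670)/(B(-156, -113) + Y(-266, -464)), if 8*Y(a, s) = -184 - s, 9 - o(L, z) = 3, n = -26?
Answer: 238670/41 + 2*I*√11073/41 ≈ 5821.2 + 5.1331*I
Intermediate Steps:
o(L, z) = 6 (o(L, z) = 9 - 1*3 = 9 - 3 = 6)
Y(a, s) = -23 - s/8 (Y(a, s) = (-184 - s)/8 = -23 - s/8)
B(j, r) = 6
(√(-43317 - 975) + 238670)/(B(-156, -113) + Y(-266, -464)) = (√(-43317 - 975) + 238670)/(6 + (-23 - ⅛*(-464))) = (√(-44292) + 238670)/(6 + (-23 + 58)) = (2*I*√11073 + 238670)/(6 + 35) = (238670 + 2*I*√11073)/41 = (238670 + 2*I*√11073)*(1/41) = 238670/41 + 2*I*√11073/41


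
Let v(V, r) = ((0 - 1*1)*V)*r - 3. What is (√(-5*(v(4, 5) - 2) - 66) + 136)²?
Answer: (136 + √59)² ≈ 20644.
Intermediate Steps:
v(V, r) = -3 - V*r (v(V, r) = ((0 - 1)*V)*r - 3 = (-V)*r - 3 = -V*r - 3 = -3 - V*r)
(√(-5*(v(4, 5) - 2) - 66) + 136)² = (√(-5*((-3 - 1*4*5) - 2) - 66) + 136)² = (√(-5*((-3 - 20) - 2) - 66) + 136)² = (√(-5*(-23 - 2) - 66) + 136)² = (√(-5*(-25) - 66) + 136)² = (√(125 - 66) + 136)² = (√59 + 136)² = (136 + √59)²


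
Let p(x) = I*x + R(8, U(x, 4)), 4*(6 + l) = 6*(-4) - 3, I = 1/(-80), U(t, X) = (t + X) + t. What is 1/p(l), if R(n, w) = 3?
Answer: 320/1011 ≈ 0.31652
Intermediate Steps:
U(t, X) = X + 2*t (U(t, X) = (X + t) + t = X + 2*t)
I = -1/80 ≈ -0.012500
l = -51/4 (l = -6 + (6*(-4) - 3)/4 = -6 + (-24 - 3)/4 = -6 + (¼)*(-27) = -6 - 27/4 = -51/4 ≈ -12.750)
p(x) = 3 - x/80 (p(x) = -x/80 + 3 = 3 - x/80)
1/p(l) = 1/(3 - 1/80*(-51/4)) = 1/(3 + 51/320) = 1/(1011/320) = 320/1011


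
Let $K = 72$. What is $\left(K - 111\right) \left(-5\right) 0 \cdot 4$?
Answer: $0$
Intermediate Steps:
$\left(K - 111\right) \left(-5\right) 0 \cdot 4 = \left(72 - 111\right) \left(-5\right) 0 \cdot 4 = - 39 \cdot 0 \cdot 4 = \left(-39\right) 0 = 0$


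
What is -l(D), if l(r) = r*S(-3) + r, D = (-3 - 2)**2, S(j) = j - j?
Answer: -25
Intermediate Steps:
S(j) = 0
D = 25 (D = (-5)**2 = 25)
l(r) = r (l(r) = r*0 + r = 0 + r = r)
-l(D) = -1*25 = -25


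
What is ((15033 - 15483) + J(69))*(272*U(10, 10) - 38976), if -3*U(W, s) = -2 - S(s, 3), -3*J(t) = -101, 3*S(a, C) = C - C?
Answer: 145363616/9 ≈ 1.6152e+7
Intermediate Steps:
S(a, C) = 0 (S(a, C) = (C - C)/3 = (⅓)*0 = 0)
J(t) = 101/3 (J(t) = -⅓*(-101) = 101/3)
U(W, s) = ⅔ (U(W, s) = -(-2 - 1*0)/3 = -(-2 + 0)/3 = -⅓*(-2) = ⅔)
((15033 - 15483) + J(69))*(272*U(10, 10) - 38976) = ((15033 - 15483) + 101/3)*(272*(⅔) - 38976) = (-450 + 101/3)*(544/3 - 38976) = -1249/3*(-116384/3) = 145363616/9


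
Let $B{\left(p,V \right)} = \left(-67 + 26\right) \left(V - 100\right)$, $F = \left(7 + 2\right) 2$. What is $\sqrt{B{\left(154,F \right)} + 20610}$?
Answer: $2 \sqrt{5993} \approx 154.83$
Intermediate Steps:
$F = 18$ ($F = 9 \cdot 2 = 18$)
$B{\left(p,V \right)} = 4100 - 41 V$ ($B{\left(p,V \right)} = - 41 \left(-100 + V\right) = 4100 - 41 V$)
$\sqrt{B{\left(154,F \right)} + 20610} = \sqrt{\left(4100 - 738\right) + 20610} = \sqrt{3362 + 20610} = \sqrt{23972} = 2 \sqrt{5993}$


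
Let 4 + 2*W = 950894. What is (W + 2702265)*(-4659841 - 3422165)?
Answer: -25682271286260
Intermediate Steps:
W = 475445 (W = -2 + (½)*950894 = -2 + 475447 = 475445)
(W + 2702265)*(-4659841 - 3422165) = (475445 + 2702265)*(-4659841 - 3422165) = 3177710*(-8082006) = -25682271286260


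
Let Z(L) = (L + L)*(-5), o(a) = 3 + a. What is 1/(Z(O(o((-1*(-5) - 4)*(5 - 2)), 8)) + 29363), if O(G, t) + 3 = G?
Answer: 1/29333 ≈ 3.4091e-5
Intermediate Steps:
O(G, t) = -3 + G
Z(L) = -10*L (Z(L) = (2*L)*(-5) = -10*L)
1/(Z(O(o((-1*(-5) - 4)*(5 - 2)), 8)) + 29363) = 1/(-10*(-3 + (3 + (-1*(-5) - 4)*(5 - 2))) + 29363) = 1/(-10*(-3 + (3 + (5 - 4)*3)) + 29363) = 1/(-10*(-3 + (3 + 1*3)) + 29363) = 1/(-10*(-3 + (3 + 3)) + 29363) = 1/(-10*(-3 + 6) + 29363) = 1/(-10*3 + 29363) = 1/(-30 + 29363) = 1/29333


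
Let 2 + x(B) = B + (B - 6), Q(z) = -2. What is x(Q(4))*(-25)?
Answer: 300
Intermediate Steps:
x(B) = -8 + 2*B (x(B) = -2 + (B + (B - 6)) = -2 + (B + (-6 + B)) = -2 + (-6 + 2*B) = -8 + 2*B)
x(Q(4))*(-25) = (-8 + 2*(-2))*(-25) = (-8 - 4)*(-25) = -12*(-25) = 300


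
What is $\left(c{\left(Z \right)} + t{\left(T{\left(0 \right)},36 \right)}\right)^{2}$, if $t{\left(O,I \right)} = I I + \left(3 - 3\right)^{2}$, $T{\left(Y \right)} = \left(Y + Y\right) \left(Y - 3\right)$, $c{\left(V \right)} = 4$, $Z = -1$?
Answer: $1690000$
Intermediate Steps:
$T{\left(Y \right)} = 2 Y \left(-3 + Y\right)$
$t{\left(O,I \right)} = I^{2}$ ($t{\left(O,I \right)} = I^{2} + 0^{2} = I^{2} + 0 = I^{2}$)
$\left(c{\left(Z \right)} + t{\left(T{\left(0 \right)},36 \right)}\right)^{2} = \left(4 + 36^{2}\right)^{2} = \left(4 + 1296\right)^{2} = 1300^{2} = 1690000$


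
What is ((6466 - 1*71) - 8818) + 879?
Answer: -1544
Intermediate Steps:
((6466 - 1*71) - 8818) + 879 = ((6466 - 71) - 8818) + 879 = (6395 - 8818) + 879 = -2423 + 879 = -1544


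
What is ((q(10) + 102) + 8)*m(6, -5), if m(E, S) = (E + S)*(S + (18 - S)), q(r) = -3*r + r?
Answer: 1620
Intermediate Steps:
q(r) = -2*r
m(E, S) = 18*E + 18*S (m(E, S) = (E + S)*18 = 18*E + 18*S)
((q(10) + 102) + 8)*m(6, -5) = ((-2*10 + 102) + 8)*(18*6 + 18*(-5)) = ((-20 + 102) + 8)*(108 - 90) = (82 + 8)*18 = 90*18 = 1620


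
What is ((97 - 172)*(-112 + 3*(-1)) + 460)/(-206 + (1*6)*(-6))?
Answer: -9085/242 ≈ -37.541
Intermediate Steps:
((97 - 172)*(-112 + 3*(-1)) + 460)/(-206 + (1*6)*(-6)) = (-75*(-112 - 3) + 460)/(-206 + 6*(-6)) = (-75*(-115) + 460)/(-206 - 36) = (8625 + 460)/(-242) = 9085*(-1/242) = -9085/242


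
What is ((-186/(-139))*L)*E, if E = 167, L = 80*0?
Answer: 0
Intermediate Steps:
L = 0
((-186/(-139))*L)*E = (-186/(-139)*0)*167 = (-186*(-1/139)*0)*167 = ((186/139)*0)*167 = 0*167 = 0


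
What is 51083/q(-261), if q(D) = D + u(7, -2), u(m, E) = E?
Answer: -51083/263 ≈ -194.23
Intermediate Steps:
q(D) = -2 + D (q(D) = D - 2 = -2 + D)
51083/q(-261) = 51083/(-2 - 261) = 51083/(-263) = 51083*(-1/263) = -51083/263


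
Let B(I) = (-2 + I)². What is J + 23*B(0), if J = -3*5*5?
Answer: 17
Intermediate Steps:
J = -75 (J = -15*5 = -75)
J + 23*B(0) = -75 + 23*(-2 + 0)² = -75 + 23*(-2)² = -75 + 23*4 = -75 + 92 = 17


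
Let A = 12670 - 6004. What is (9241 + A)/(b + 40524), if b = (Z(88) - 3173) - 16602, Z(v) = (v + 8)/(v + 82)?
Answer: 1352095/1763713 ≈ 0.76662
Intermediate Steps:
Z(v) = (8 + v)/(82 + v)
A = 6666
b = -1680827/85 (b = ((8 + 88)/(82 + 88) - 3173) - 16602 = (96/170 - 3173) - 16602 = ((1/170)*96 - 3173) - 16602 = (48/85 - 3173) - 16602 = -269657/85 - 16602 = -1680827/85 ≈ -19774.)
(9241 + A)/(b + 40524) = (9241 + 6666)/(-1680827/85 + 40524) = 15907/(1763713/85) = 15907*(85/1763713) = 1352095/1763713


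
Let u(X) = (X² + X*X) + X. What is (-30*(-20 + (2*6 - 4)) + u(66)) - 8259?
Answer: 879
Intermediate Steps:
u(X) = X + 2*X² (u(X) = (X² + X²) + X = 2*X² + X = X + 2*X²)
(-30*(-20 + (2*6 - 4)) + u(66)) - 8259 = (-30*(-20 + (2*6 - 4)) + 66*(1 + 2*66)) - 8259 = (-30*(-20 + (12 - 4)) + 66*(1 + 132)) - 8259 = (-30*(-20 + 8) + 66*133) - 8259 = (-30*(-12) + 8778) - 8259 = (360 + 8778) - 8259 = 9138 - 8259 = 879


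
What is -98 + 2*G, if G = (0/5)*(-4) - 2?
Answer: -102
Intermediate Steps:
G = -2 (G = (0*(⅕))*(-4) - 2 = 0*(-4) - 2 = 0 - 2 = -2)
-98 + 2*G = -98 + 2*(-2) = -98 - 4 = -102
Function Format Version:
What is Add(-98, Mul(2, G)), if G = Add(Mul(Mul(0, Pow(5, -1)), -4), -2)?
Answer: -102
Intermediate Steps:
G = -2 (G = Add(Mul(Mul(0, Rational(1, 5)), -4), -2) = Add(Mul(0, -4), -2) = Add(0, -2) = -2)
Add(-98, Mul(2, G)) = Add(-98, Mul(2, -2)) = Add(-98, -4) = -102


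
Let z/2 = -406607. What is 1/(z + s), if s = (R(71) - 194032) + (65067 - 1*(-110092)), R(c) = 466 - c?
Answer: -1/831692 ≈ -1.2024e-6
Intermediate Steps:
z = -813214 (z = 2*(-406607) = -813214)
s = -18478 (s = ((466 - 1*71) - 194032) + (65067 - 1*(-110092)) = ((466 - 71) - 194032) + (65067 + 110092) = (395 - 194032) + 175159 = -193637 + 175159 = -18478)
1/(z + s) = 1/(-813214 - 18478) = 1/(-831692) = -1/831692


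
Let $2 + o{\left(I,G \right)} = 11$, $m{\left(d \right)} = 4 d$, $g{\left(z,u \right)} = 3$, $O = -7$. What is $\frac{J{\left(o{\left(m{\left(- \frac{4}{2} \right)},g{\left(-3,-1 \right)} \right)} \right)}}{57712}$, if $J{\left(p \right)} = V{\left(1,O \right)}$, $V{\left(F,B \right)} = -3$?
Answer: $- \frac{3}{57712} \approx -5.1982 \cdot 10^{-5}$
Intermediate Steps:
$o{\left(I,G \right)} = 9$ ($o{\left(I,G \right)} = -2 + 11 = 9$)
$J{\left(p \right)} = -3$
$\frac{J{\left(o{\left(m{\left(- \frac{4}{2} \right)},g{\left(-3,-1 \right)} \right)} \right)}}{57712} = - \frac{3}{57712}$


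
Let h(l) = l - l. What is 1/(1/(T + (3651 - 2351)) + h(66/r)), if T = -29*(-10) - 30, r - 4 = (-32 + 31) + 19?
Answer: 1560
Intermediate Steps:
r = 22 (r = 4 + ((-32 + 31) + 19) = 4 + (-1 + 19) = 4 + 18 = 22)
T = 260 (T = 290 - 30 = 260)
h(l) = 0
1/(1/(T + (3651 - 2351)) + h(66/r)) = 1/(1/(260 + (3651 - 2351)) + 0) = 1/(1/(260 + 1300) + 0) = 1/(1/1560 + 0) = 1/(1/1560) = 1560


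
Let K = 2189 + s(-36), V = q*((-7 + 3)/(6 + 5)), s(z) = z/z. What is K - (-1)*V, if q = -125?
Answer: 24590/11 ≈ 2235.5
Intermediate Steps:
s(z) = 1
V = 500/11 (V = -125*(-7 + 3)/(6 + 5) = -(-500)/11 = -125*(-4/11) = 500/11 ≈ 45.455)
K = 2190 (K = 2189 + 1 = 2190)
K - (-1)*V = 2190 - (-1)*500/11 = 2190 - 1*(-500/11) = 2190 + 500/11 = 24590/11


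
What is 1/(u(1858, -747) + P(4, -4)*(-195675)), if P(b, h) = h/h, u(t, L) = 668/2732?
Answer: -683/133645858 ≈ -5.1105e-6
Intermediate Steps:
u(t, L) = 167/683 (u(t, L) = 668*(1/2732) = 167/683)
P(b, h) = 1
1/(u(1858, -747) + P(4, -4)*(-195675)) = 1/(167/683 + 1*(-195675)) = 1/(167/683 - 195675) = 1/(-133645858/683) = -683/133645858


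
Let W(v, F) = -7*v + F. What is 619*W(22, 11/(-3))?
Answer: -292787/3 ≈ -97596.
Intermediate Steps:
W(v, F) = F - 7*v
619*W(22, 11/(-3)) = 619*(11/(-3) - 7*22) = 619*(11*(-⅓) - 154) = 619*(-11/3 - 154) = 619*(-473/3) = -292787/3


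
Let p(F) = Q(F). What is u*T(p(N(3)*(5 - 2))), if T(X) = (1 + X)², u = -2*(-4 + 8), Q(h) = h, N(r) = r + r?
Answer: -2888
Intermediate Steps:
N(r) = 2*r
u = -8 (u = -2*4 = -8)
p(F) = F
u*T(p(N(3)*(5 - 2))) = -8*(1 + (2*3)*(5 - 2))² = -8*(1 + 6*3)² = -8*(1 + 18)² = -8*19² = -8*361 = -2888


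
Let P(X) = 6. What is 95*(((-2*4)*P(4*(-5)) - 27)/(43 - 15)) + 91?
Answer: -4577/28 ≈ -163.46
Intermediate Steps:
95*(((-2*4)*P(4*(-5)) - 27)/(43 - 15)) + 91 = 95*((-2*4*6 - 27)/(43 - 15)) + 91 = 95*((-8*6 - 27)/28) + 91 = 95*((-48 - 27)*(1/28)) + 91 = 95*(-75*1/28) + 91 = 95*(-75/28) + 91 = -7125/28 + 91 = -4577/28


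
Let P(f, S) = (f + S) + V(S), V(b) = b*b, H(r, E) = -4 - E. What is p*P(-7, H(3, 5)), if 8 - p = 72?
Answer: -4160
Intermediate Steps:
p = -64 (p = 8 - 1*72 = 8 - 72 = -64)
V(b) = b²
P(f, S) = S + f + S² (P(f, S) = (f + S) + S² = (S + f) + S² = S + f + S²)
p*P(-7, H(3, 5)) = -64*((-4 - 1*5) - 7 + (-4 - 1*5)²) = -64*((-4 - 5) - 7 + (-4 - 5)²) = -64*(-9 - 7 + (-9)²) = -64*(-9 - 7 + 81) = -64*65 = -4160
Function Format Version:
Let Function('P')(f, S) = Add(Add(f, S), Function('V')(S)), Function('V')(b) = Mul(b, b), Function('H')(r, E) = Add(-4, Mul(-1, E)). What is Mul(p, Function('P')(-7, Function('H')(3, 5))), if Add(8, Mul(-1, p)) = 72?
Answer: -4160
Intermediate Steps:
p = -64 (p = Add(8, Mul(-1, 72)) = Add(8, -72) = -64)
Function('V')(b) = Pow(b, 2)
Function('P')(f, S) = Add(S, f, Pow(S, 2)) (Function('P')(f, S) = Add(Add(f, S), Pow(S, 2)) = Add(Add(S, f), Pow(S, 2)) = Add(S, f, Pow(S, 2)))
Mul(p, Function('P')(-7, Function('H')(3, 5))) = Mul(-64, Add(Add(-4, Mul(-1, 5)), -7, Pow(Add(-4, Mul(-1, 5)), 2))) = Mul(-64, Add(Add(-4, -5), -7, Pow(Add(-4, -5), 2))) = Mul(-64, Add(-9, -7, Pow(-9, 2))) = Mul(-64, Add(-9, -7, 81)) = Mul(-64, 65) = -4160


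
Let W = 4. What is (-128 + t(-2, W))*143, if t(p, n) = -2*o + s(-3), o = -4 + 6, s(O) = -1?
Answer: -19019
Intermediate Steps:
o = 2
t(p, n) = -5 (t(p, n) = -2*2 - 1 = -4 - 1 = -5)
(-128 + t(-2, W))*143 = (-128 - 5)*143 = -133*143 = -19019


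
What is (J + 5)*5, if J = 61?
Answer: 330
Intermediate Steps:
(J + 5)*5 = (61 + 5)*5 = 66*5 = 330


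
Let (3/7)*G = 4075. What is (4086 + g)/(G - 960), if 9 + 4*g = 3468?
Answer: 2583/4460 ≈ 0.57915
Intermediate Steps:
G = 28525/3 (G = (7/3)*4075 = 28525/3 ≈ 9508.3)
g = 3459/4 (g = -9/4 + (¼)*3468 = -9/4 + 867 = 3459/4 ≈ 864.75)
(4086 + g)/(G - 960) = (4086 + 3459/4)/(28525/3 - 960) = 19803/(4*(25645/3)) = (19803/4)*(3/25645) = 2583/4460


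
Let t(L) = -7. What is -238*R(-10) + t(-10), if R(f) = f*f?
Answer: -23807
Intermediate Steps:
R(f) = f**2
-238*R(-10) + t(-10) = -238*(-10)**2 - 7 = -238*100 - 7 = -23800 - 7 = -23807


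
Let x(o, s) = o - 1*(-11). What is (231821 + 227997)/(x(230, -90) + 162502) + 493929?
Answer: 80383947065/162743 ≈ 4.9393e+5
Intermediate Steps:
x(o, s) = 11 + o (x(o, s) = o + 11 = 11 + o)
(231821 + 227997)/(x(230, -90) + 162502) + 493929 = (231821 + 227997)/((11 + 230) + 162502) + 493929 = 459818/(241 + 162502) + 493929 = 459818/162743 + 493929 = 80383947065/162743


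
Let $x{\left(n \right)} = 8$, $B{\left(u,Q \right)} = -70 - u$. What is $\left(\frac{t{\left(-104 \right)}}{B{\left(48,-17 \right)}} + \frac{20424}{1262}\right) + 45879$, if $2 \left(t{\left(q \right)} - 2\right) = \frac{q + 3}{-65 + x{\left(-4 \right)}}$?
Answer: $\frac{389567842573}{8488212} \approx 45895.0$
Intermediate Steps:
$t{\left(q \right)} = \frac{75}{38} - \frac{q}{114}$ ($t{\left(q \right)} = 2 + \frac{\left(q + 3\right) \frac{1}{-65 + 8}}{2} = 2 + \frac{\left(3 + q\right) \frac{1}{-57}}{2} = 2 + \frac{\left(3 + q\right) \left(- \frac{1}{57}\right)}{2} = 2 + \frac{- \frac{1}{19} - \frac{q}{57}}{2} = 2 - \left(\frac{1}{38} + \frac{q}{114}\right) = \frac{75}{38} - \frac{q}{114}$)
$\left(\frac{t{\left(-104 \right)}}{B{\left(48,-17 \right)}} + \frac{20424}{1262}\right) + 45879 = \left(\frac{\frac{75}{38} - - \frac{52}{57}}{-70 - 48} + \frac{20424}{1262}\right) + 45879 = \left(\frac{\frac{75}{38} + \frac{52}{57}}{-70 - 48} + 20424 \cdot \frac{1}{1262}\right) + 45879 = \left(\frac{329}{114 \left(-118\right)} + \frac{10212}{631}\right) + 45879 = \left(\frac{329}{114} \left(- \frac{1}{118}\right) + \frac{10212}{631}\right) + 45879 = \left(- \frac{329}{13452} + \frac{10212}{631}\right) + 45879 = \frac{137164225}{8488212} + 45879 = \frac{389567842573}{8488212}$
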